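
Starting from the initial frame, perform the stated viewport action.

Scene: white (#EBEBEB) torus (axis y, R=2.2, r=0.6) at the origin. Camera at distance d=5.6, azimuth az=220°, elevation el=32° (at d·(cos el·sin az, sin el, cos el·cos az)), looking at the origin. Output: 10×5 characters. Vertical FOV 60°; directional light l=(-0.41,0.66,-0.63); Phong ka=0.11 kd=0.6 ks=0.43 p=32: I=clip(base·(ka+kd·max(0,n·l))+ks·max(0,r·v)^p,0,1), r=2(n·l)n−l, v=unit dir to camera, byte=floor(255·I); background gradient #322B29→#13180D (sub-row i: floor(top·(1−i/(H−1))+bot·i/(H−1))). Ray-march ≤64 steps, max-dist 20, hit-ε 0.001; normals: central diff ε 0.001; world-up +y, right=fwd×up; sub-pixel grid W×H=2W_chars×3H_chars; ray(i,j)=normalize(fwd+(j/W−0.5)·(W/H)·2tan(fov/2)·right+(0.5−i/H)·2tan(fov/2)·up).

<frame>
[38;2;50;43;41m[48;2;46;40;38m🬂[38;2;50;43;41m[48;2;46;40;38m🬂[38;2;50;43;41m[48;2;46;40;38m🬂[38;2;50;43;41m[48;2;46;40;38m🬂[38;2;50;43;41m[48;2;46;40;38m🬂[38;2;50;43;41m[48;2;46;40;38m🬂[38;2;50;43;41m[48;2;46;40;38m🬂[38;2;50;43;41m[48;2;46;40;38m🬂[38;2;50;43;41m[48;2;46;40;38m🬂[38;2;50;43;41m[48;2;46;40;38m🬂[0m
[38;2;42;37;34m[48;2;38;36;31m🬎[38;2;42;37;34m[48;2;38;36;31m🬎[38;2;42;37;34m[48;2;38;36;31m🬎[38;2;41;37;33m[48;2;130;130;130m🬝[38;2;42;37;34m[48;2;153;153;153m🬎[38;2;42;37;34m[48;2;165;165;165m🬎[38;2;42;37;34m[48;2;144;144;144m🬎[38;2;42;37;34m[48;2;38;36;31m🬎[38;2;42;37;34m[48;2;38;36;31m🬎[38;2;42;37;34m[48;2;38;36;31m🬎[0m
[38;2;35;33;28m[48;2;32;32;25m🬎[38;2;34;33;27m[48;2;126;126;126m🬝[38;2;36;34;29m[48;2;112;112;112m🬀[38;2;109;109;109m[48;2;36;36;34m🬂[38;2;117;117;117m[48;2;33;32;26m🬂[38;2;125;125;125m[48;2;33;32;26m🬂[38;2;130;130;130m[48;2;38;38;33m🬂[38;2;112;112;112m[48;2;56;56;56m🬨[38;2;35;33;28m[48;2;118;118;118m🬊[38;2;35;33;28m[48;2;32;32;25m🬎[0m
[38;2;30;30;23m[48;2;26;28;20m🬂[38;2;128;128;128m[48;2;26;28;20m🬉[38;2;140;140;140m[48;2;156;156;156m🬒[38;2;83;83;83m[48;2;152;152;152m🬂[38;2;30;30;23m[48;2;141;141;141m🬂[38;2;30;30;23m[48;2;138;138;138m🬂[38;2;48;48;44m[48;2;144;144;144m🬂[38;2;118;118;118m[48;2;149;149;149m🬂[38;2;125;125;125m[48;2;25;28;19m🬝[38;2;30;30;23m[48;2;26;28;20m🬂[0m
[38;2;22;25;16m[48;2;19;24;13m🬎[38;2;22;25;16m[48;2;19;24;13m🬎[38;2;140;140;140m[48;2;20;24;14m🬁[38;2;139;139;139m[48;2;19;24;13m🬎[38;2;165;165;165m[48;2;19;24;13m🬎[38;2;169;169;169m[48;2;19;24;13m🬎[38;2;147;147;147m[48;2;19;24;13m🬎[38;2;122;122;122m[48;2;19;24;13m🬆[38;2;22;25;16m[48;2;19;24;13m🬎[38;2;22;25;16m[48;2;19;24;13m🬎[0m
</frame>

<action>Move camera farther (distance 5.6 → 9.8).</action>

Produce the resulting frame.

<frame>
[38;2;50;43;41m[48;2;46;40;38m🬂[38;2;50;43;41m[48;2;46;40;38m🬂[38;2;50;43;41m[48;2;46;40;38m🬂[38;2;50;43;41m[48;2;46;40;38m🬂[38;2;50;43;41m[48;2;46;40;38m🬂[38;2;50;43;41m[48;2;46;40;38m🬂[38;2;50;43;41m[48;2;46;40;38m🬂[38;2;50;43;41m[48;2;46;40;38m🬂[38;2;50;43;41m[48;2;46;40;38m🬂[38;2;50;43;41m[48;2;46;40;38m🬂[0m
[38;2;42;37;34m[48;2;38;36;31m🬎[38;2;42;37;34m[48;2;38;36;31m🬎[38;2;42;37;34m[48;2;38;36;31m🬎[38;2;42;37;34m[48;2;38;36;31m🬎[38;2;42;37;34m[48;2;38;36;31m🬎[38;2;42;37;34m[48;2;38;36;31m🬎[38;2;42;37;34m[48;2;38;36;31m🬎[38;2;42;37;34m[48;2;38;36;31m🬎[38;2;42;37;34m[48;2;38;36;31m🬎[38;2;42;37;34m[48;2;38;36;31m🬎[0m
[38;2;35;33;28m[48;2;32;32;25m🬎[38;2;35;33;28m[48;2;32;32;25m🬎[38;2;35;33;28m[48;2;32;32;25m🬎[38;2;34;33;27m[48;2;127;127;127m🬕[38;2;138;138;138m[48;2;51;51;48m🬂[38;2;171;171;171m[48;2;33;32;26m🬂[38;2;57;56;54m[48;2;117;117;117m🬑[38;2;35;33;28m[48;2;32;32;25m🬎[38;2;35;33;28m[48;2;32;32;25m🬎[38;2;35;33;28m[48;2;32;32;25m🬎[0m
[38;2;30;30;23m[48;2;26;28;20m🬂[38;2;30;30;23m[48;2;26;28;20m🬂[38;2;30;30;23m[48;2;26;28;20m🬂[38;2;140;140;140m[48;2;26;28;20m🬁[38;2;152;152;152m[48;2;44;46;40m🬊[38;2;145;145;145m[48;2;25;28;19m🬎[38;2;139;139;139m[48;2;37;39;33m🬂[38;2;30;30;23m[48;2;26;28;20m🬂[38;2;30;30;23m[48;2;26;28;20m🬂[38;2;30;30;23m[48;2;26;28;20m🬂[0m
[38;2;22;25;16m[48;2;19;24;13m🬎[38;2;22;25;16m[48;2;19;24;13m🬎[38;2;22;25;16m[48;2;19;24;13m🬎[38;2;22;25;16m[48;2;19;24;13m🬎[38;2;22;25;16m[48;2;19;24;13m🬎[38;2;22;25;16m[48;2;19;24;13m🬎[38;2;22;25;16m[48;2;19;24;13m🬎[38;2;22;25;16m[48;2;19;24;13m🬎[38;2;22;25;16m[48;2;19;24;13m🬎[38;2;22;25;16m[48;2;19;24;13m🬎[0m
</frame>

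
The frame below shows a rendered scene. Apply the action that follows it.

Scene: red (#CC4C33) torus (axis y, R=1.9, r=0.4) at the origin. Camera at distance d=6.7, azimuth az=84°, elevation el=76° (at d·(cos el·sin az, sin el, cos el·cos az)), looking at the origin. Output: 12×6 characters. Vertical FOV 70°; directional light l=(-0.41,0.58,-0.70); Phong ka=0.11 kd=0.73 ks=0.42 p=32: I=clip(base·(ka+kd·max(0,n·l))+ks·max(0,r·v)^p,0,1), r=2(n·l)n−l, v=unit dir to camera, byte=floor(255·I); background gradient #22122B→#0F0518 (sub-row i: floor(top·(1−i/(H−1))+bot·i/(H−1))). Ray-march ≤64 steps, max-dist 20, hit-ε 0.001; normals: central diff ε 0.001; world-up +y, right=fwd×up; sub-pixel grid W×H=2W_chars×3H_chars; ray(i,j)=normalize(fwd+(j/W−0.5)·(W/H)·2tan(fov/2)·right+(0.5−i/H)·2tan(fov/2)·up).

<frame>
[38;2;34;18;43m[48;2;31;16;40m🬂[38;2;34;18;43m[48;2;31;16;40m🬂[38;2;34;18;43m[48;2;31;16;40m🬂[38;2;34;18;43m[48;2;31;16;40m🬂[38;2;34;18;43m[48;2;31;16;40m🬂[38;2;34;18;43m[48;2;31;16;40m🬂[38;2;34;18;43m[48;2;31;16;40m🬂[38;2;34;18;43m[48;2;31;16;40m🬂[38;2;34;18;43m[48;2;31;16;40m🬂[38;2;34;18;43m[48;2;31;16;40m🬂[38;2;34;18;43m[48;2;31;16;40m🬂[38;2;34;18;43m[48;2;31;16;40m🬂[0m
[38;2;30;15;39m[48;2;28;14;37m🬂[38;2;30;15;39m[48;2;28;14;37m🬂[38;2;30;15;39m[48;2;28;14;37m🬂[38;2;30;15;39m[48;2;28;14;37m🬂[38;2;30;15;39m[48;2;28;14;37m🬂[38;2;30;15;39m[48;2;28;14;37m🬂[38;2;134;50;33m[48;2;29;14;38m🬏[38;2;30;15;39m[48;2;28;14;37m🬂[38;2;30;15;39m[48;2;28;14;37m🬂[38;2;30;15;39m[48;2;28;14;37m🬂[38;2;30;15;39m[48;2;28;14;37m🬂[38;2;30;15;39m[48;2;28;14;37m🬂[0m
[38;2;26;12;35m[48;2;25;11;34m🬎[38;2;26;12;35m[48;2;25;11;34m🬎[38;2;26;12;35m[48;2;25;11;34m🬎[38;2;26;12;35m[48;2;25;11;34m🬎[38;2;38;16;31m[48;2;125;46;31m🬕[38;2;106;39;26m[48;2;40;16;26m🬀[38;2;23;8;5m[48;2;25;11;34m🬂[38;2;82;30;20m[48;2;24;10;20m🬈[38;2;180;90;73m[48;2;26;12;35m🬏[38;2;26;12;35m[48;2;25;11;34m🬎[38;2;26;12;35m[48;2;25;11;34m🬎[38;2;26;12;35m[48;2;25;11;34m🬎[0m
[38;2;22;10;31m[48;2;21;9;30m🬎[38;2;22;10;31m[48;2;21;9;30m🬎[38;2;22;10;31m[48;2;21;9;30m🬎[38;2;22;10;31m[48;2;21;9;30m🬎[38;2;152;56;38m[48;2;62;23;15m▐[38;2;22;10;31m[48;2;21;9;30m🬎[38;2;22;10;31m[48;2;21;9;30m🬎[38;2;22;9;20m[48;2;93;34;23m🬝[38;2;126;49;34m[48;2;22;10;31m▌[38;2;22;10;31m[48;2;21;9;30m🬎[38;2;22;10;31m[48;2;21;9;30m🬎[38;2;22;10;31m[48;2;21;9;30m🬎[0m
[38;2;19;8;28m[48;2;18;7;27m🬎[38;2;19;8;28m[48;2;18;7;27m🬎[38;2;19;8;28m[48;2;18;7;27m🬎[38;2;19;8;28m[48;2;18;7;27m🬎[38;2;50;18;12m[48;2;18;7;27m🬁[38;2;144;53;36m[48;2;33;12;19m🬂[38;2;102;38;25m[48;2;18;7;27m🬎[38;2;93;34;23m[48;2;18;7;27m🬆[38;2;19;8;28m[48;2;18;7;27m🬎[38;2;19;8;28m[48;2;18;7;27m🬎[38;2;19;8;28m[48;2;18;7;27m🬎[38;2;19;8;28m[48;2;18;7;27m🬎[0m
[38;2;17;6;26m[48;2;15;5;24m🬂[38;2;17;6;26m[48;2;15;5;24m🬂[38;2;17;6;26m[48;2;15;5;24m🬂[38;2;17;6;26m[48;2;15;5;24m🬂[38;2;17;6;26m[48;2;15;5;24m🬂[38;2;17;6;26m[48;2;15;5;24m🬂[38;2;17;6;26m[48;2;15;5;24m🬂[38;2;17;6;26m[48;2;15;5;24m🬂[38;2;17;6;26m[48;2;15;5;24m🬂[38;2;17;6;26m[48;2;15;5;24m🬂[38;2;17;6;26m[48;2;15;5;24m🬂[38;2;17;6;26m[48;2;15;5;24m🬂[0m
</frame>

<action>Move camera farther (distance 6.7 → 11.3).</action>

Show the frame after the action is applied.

<frame>
[38;2;34;18;43m[48;2;31;16;40m🬂[38;2;34;18;43m[48;2;31;16;40m🬂[38;2;34;18;43m[48;2;31;16;40m🬂[38;2;34;18;43m[48;2;31;16;40m🬂[38;2;34;18;43m[48;2;31;16;40m🬂[38;2;34;18;43m[48;2;31;16;40m🬂[38;2;34;18;43m[48;2;31;16;40m🬂[38;2;34;18;43m[48;2;31;16;40m🬂[38;2;34;18;43m[48;2;31;16;40m🬂[38;2;34;18;43m[48;2;31;16;40m🬂[38;2;34;18;43m[48;2;31;16;40m🬂[38;2;34;18;43m[48;2;31;16;40m🬂[0m
[38;2;30;15;39m[48;2;28;14;37m🬂[38;2;30;15;39m[48;2;28;14;37m🬂[38;2;30;15;39m[48;2;28;14;37m🬂[38;2;30;15;39m[48;2;28;14;37m🬂[38;2;30;15;39m[48;2;28;14;37m🬂[38;2;30;15;39m[48;2;28;14;37m🬂[38;2;30;15;39m[48;2;28;14;37m🬂[38;2;30;15;39m[48;2;28;14;37m🬂[38;2;30;15;39m[48;2;28;14;37m🬂[38;2;30;15;39m[48;2;28;14;37m🬂[38;2;30;15;39m[48;2;28;14;37m🬂[38;2;30;15;39m[48;2;28;14;37m🬂[0m
[38;2;26;12;35m[48;2;25;11;34m🬎[38;2;26;12;35m[48;2;25;11;34m🬎[38;2;26;12;35m[48;2;25;11;34m🬎[38;2;26;12;35m[48;2;25;11;34m🬎[38;2;26;12;35m[48;2;25;11;34m🬎[38;2;109;40;27m[48;2;26;12;35m🬖[38;2;116;43;29m[48;2;34;14;31m🬇[38;2;108;40;27m[48;2;26;12;35m🬏[38;2;26;12;35m[48;2;25;11;34m🬎[38;2;26;12;35m[48;2;25;11;34m🬎[38;2;26;12;35m[48;2;25;11;34m🬎[38;2;26;12;35m[48;2;25;11;34m🬎[0m
[38;2;22;10;31m[48;2;21;9;30m🬎[38;2;22;10;31m[48;2;21;9;30m🬎[38;2;22;10;31m[48;2;21;9;30m🬎[38;2;22;10;31m[48;2;21;9;30m🬎[38;2;22;10;31m[48;2;21;9;30m🬎[38;2;193;101;83m[48;2;52;20;28m🬀[38;2;22;10;31m[48;2;115;42;28m🬎[38;2;110;41;27m[48;2;27;11;27m🬃[38;2;22;10;31m[48;2;21;9;30m🬎[38;2;22;10;31m[48;2;21;9;30m🬎[38;2;22;10;31m[48;2;21;9;30m🬎[38;2;22;10;31m[48;2;21;9;30m🬎[0m
[38;2;19;8;28m[48;2;18;7;27m🬎[38;2;19;8;28m[48;2;18;7;27m🬎[38;2;19;8;28m[48;2;18;7;27m🬎[38;2;19;8;28m[48;2;18;7;27m🬎[38;2;19;8;28m[48;2;18;7;27m🬎[38;2;19;8;28m[48;2;18;7;27m🬎[38;2;19;8;28m[48;2;18;7;27m🬎[38;2;19;8;28m[48;2;18;7;27m🬎[38;2;19;8;28m[48;2;18;7;27m🬎[38;2;19;8;28m[48;2;18;7;27m🬎[38;2;19;8;28m[48;2;18;7;27m🬎[38;2;19;8;28m[48;2;18;7;27m🬎[0m
[38;2;17;6;26m[48;2;15;5;24m🬂[38;2;17;6;26m[48;2;15;5;24m🬂[38;2;17;6;26m[48;2;15;5;24m🬂[38;2;17;6;26m[48;2;15;5;24m🬂[38;2;17;6;26m[48;2;15;5;24m🬂[38;2;17;6;26m[48;2;15;5;24m🬂[38;2;17;6;26m[48;2;15;5;24m🬂[38;2;17;6;26m[48;2;15;5;24m🬂[38;2;17;6;26m[48;2;15;5;24m🬂[38;2;17;6;26m[48;2;15;5;24m🬂[38;2;17;6;26m[48;2;15;5;24m🬂[38;2;17;6;26m[48;2;15;5;24m🬂[0m
</frame>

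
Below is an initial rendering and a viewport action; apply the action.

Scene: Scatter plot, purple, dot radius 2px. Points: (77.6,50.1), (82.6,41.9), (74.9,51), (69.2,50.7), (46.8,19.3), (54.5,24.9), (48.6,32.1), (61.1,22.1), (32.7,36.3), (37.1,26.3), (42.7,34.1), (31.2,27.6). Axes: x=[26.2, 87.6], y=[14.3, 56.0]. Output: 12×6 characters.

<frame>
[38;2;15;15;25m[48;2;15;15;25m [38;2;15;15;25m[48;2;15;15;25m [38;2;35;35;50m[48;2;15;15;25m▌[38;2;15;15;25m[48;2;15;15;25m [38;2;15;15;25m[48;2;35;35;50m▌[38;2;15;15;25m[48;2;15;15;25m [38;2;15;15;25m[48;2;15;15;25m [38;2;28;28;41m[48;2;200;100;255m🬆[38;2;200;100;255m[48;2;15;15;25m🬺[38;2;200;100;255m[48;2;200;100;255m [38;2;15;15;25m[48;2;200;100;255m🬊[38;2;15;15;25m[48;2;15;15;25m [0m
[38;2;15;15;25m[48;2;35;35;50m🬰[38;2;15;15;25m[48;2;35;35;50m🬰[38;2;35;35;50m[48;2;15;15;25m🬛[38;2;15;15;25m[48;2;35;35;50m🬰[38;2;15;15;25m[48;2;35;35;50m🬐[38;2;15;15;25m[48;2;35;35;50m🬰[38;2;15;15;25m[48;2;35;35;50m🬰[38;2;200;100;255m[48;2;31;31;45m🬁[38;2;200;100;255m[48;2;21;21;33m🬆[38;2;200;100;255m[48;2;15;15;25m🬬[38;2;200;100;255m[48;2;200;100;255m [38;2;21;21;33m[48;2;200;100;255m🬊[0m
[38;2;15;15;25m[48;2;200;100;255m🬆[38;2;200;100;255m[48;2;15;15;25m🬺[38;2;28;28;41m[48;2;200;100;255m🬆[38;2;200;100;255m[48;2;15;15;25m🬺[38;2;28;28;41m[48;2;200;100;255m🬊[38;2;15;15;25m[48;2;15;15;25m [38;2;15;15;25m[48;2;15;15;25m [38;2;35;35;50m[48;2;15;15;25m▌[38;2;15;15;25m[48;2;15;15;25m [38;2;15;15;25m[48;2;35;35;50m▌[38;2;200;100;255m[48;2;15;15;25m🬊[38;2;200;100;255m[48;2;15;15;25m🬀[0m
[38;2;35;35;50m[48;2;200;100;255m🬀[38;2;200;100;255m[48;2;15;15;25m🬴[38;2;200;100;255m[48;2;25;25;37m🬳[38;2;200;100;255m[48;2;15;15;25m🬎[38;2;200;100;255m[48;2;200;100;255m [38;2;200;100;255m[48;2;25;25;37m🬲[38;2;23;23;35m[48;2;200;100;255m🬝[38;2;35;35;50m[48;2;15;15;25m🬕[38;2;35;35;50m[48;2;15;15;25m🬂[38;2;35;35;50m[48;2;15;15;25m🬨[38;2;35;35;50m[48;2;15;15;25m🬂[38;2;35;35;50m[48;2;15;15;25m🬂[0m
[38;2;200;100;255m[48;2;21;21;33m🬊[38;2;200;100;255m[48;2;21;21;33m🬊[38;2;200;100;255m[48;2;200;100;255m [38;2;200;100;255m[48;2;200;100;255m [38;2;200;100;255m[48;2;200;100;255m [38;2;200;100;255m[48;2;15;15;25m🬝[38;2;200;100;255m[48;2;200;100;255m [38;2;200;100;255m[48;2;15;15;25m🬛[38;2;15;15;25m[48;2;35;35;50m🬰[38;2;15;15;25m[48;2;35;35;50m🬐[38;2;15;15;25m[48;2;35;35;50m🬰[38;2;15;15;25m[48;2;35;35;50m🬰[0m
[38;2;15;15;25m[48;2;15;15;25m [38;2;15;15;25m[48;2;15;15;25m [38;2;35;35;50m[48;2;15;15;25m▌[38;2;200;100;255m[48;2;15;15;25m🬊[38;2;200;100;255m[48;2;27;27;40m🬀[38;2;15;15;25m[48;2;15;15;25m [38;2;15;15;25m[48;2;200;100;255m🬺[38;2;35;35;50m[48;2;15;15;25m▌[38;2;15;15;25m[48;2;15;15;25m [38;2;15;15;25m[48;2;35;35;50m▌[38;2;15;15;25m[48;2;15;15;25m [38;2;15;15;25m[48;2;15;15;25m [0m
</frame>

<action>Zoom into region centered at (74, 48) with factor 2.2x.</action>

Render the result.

<frame>
[38;2;15;15;25m[48;2;15;15;25m [38;2;15;15;25m[48;2;15;15;25m [38;2;35;35;50m[48;2;15;15;25m▌[38;2;15;15;25m[48;2;15;15;25m [38;2;15;15;25m[48;2;35;35;50m▌[38;2;15;15;25m[48;2;15;15;25m [38;2;15;15;25m[48;2;15;15;25m [38;2;35;35;50m[48;2;15;15;25m▌[38;2;15;15;25m[48;2;15;15;25m [38;2;15;15;25m[48;2;35;35;50m▌[38;2;15;15;25m[48;2;15;15;25m [38;2;15;15;25m[48;2;15;15;25m [0m
[38;2;15;15;25m[48;2;35;35;50m🬰[38;2;15;15;25m[48;2;35;35;50m🬰[38;2;35;35;50m[48;2;15;15;25m🬛[38;2;21;21;33m[48;2;200;100;255m🬆[38;2;31;31;45m[48;2;200;100;255m🬬[38;2;21;21;33m[48;2;200;100;255m🬆[38;2;200;100;255m[48;2;15;15;25m🬺[38;2;28;28;41m[48;2;200;100;255m🬊[38;2;15;15;25m[48;2;35;35;50m🬰[38;2;15;15;25m[48;2;35;35;50m🬐[38;2;15;15;25m[48;2;35;35;50m🬰[38;2;15;15;25m[48;2;35;35;50m🬰[0m
[38;2;15;15;25m[48;2;15;15;25m [38;2;15;15;25m[48;2;15;15;25m [38;2;200;100;255m[48;2;27;27;40m🬁[38;2;200;100;255m[48;2;15;15;25m🬬[38;2;200;100;255m[48;2;28;28;41m🬆[38;2;15;15;25m[48;2;200;100;255m🬺[38;2;200;100;255m[48;2;15;15;25m🬎[38;2;200;100;255m[48;2;15;15;25m🬝[38;2;200;100;255m[48;2;15;15;25m🬀[38;2;15;15;25m[48;2;35;35;50m▌[38;2;15;15;25m[48;2;15;15;25m [38;2;15;15;25m[48;2;15;15;25m [0m
[38;2;35;35;50m[48;2;15;15;25m🬂[38;2;35;35;50m[48;2;15;15;25m🬂[38;2;35;35;50m[48;2;15;15;25m🬕[38;2;35;35;50m[48;2;15;15;25m🬂[38;2;35;35;50m[48;2;15;15;25m🬨[38;2;35;35;50m[48;2;15;15;25m🬂[38;2;35;35;50m[48;2;15;15;25m🬂[38;2;35;35;50m[48;2;15;15;25m🬕[38;2;35;35;50m[48;2;15;15;25m🬂[38;2;31;31;45m[48;2;200;100;255m🬬[38;2;35;35;50m[48;2;15;15;25m🬂[38;2;35;35;50m[48;2;15;15;25m🬂[0m
[38;2;15;15;25m[48;2;35;35;50m🬰[38;2;15;15;25m[48;2;35;35;50m🬰[38;2;35;35;50m[48;2;15;15;25m🬛[38;2;15;15;25m[48;2;35;35;50m🬰[38;2;15;15;25m[48;2;35;35;50m🬐[38;2;15;15;25m[48;2;35;35;50m🬰[38;2;15;15;25m[48;2;35;35;50m🬰[38;2;35;35;50m[48;2;15;15;25m🬛[38;2;15;15;25m[48;2;200;100;255m🬐[38;2;200;100;255m[48;2;200;100;255m [38;2;19;19;30m[48;2;200;100;255m🬸[38;2;15;15;25m[48;2;35;35;50m🬰[0m
[38;2;15;15;25m[48;2;15;15;25m [38;2;15;15;25m[48;2;15;15;25m [38;2;35;35;50m[48;2;15;15;25m▌[38;2;15;15;25m[48;2;15;15;25m [38;2;15;15;25m[48;2;35;35;50m▌[38;2;15;15;25m[48;2;15;15;25m [38;2;15;15;25m[48;2;15;15;25m [38;2;35;35;50m[48;2;15;15;25m▌[38;2;15;15;25m[48;2;15;15;25m [38;2;200;100;255m[48;2;27;27;40m🬀[38;2;15;15;25m[48;2;15;15;25m [38;2;15;15;25m[48;2;15;15;25m [0m
</frame>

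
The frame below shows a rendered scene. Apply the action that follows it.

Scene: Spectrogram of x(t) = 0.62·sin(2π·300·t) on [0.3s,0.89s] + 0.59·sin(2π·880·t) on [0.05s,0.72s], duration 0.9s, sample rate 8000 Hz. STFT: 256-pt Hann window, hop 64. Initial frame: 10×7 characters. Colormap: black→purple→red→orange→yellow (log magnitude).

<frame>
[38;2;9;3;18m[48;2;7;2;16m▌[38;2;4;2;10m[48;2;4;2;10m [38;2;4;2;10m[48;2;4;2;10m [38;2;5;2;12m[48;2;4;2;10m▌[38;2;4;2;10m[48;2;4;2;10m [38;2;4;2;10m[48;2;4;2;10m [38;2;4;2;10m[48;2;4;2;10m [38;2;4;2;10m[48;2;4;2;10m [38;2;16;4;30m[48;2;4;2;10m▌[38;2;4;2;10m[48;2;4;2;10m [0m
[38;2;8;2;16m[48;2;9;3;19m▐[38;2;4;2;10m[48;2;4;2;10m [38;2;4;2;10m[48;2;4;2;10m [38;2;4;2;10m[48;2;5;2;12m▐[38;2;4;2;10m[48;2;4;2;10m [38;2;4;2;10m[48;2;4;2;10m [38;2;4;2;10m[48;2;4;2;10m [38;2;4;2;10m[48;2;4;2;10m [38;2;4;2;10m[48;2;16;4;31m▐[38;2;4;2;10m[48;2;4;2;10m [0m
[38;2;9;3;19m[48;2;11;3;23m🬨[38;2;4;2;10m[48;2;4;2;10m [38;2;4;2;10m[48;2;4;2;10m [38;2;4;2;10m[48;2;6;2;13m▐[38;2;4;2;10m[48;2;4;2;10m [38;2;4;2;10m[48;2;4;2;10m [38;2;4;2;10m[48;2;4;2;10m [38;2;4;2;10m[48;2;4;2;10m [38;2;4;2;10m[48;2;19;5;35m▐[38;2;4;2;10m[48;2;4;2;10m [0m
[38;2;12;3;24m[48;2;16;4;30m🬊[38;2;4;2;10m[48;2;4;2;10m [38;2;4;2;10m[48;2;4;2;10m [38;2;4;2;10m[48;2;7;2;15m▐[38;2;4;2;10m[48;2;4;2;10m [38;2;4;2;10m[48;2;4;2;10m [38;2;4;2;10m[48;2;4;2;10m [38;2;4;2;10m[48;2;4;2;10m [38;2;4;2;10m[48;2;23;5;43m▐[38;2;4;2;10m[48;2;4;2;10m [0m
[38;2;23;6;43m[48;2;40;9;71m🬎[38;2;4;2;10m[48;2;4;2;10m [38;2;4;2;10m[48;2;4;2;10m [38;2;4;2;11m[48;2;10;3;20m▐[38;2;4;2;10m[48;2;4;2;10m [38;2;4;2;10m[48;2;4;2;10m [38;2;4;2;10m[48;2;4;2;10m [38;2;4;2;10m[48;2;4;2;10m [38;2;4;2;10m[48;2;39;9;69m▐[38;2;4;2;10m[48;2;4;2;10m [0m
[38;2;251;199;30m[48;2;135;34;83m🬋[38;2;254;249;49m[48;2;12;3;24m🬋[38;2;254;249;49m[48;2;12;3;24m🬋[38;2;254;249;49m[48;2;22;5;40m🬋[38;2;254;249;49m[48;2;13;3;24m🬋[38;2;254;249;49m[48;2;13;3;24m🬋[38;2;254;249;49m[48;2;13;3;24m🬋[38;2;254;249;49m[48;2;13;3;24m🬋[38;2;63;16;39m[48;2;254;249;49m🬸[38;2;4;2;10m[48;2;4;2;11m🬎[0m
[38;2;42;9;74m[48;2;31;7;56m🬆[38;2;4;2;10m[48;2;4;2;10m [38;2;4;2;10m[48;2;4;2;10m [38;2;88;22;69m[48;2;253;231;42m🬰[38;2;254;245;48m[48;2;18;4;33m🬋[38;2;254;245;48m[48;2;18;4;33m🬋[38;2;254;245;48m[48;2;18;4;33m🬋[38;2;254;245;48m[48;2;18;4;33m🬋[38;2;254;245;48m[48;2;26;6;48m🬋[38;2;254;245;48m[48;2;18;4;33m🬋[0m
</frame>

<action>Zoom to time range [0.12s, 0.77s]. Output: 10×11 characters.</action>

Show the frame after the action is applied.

<frame>
[38;2;4;2;10m[48;2;4;2;10m [38;2;4;2;10m[48;2;4;2;10m [38;2;4;2;10m[48;2;5;2;12m▌[38;2;4;2;10m[48;2;4;2;10m [38;2;4;2;10m[48;2;4;2;10m [38;2;4;2;10m[48;2;4;2;10m [38;2;4;2;10m[48;2;4;2;10m [38;2;4;2;10m[48;2;4;2;10m [38;2;4;2;10m[48;2;4;2;10m [38;2;10;3;20m[48;2;16;4;30m▌[0m
[38;2;4;2;10m[48;2;4;2;10m [38;2;4;2;10m[48;2;4;2;10m [38;2;4;2;10m[48;2;5;2;12m▌[38;2;4;2;10m[48;2;4;2;10m [38;2;4;2;10m[48;2;4;2;10m [38;2;4;2;10m[48;2;4;2;10m [38;2;4;2;10m[48;2;4;2;10m [38;2;4;2;10m[48;2;4;2;10m [38;2;4;2;10m[48;2;4;2;10m [38;2;10;3;20m[48;2;16;4;30m▌[0m
[38;2;4;2;10m[48;2;4;2;10m [38;2;4;2;10m[48;2;4;2;10m [38;2;4;2;10m[48;2;5;2;13m▌[38;2;4;2;10m[48;2;4;2;10m [38;2;4;2;10m[48;2;4;2;10m [38;2;4;2;10m[48;2;4;2;10m [38;2;4;2;10m[48;2;4;2;10m [38;2;4;2;10m[48;2;4;2;10m [38;2;4;2;10m[48;2;4;2;10m [38;2;10;3;21m[48;2;17;4;31m▌[0m
[38;2;4;2;10m[48;2;4;2;10m [38;2;4;2;10m[48;2;4;2;10m [38;2;4;2;10m[48;2;6;2;13m▌[38;2;4;2;10m[48;2;4;2;10m [38;2;4;2;10m[48;2;4;2;10m [38;2;4;2;10m[48;2;4;2;10m [38;2;4;2;10m[48;2;4;2;10m [38;2;4;2;10m[48;2;4;2;10m [38;2;4;2;10m[48;2;4;2;10m [38;2;11;3;22m[48;2;17;4;33m▌[0m
[38;2;4;2;10m[48;2;4;2;10m [38;2;4;2;10m[48;2;4;2;10m [38;2;4;2;10m[48;2;6;2;14m▌[38;2;4;2;10m[48;2;4;2;10m [38;2;4;2;10m[48;2;4;2;10m [38;2;4;2;10m[48;2;4;2;10m [38;2;4;2;10m[48;2;4;2;10m [38;2;4;2;10m[48;2;4;2;10m [38;2;4;2;10m[48;2;4;2;10m [38;2;12;3;24m[48;2;20;5;37m▌[0m
[38;2;4;2;10m[48;2;4;2;10m [38;2;4;2;10m[48;2;4;2;10m [38;2;4;2;10m[48;2;7;2;15m▌[38;2;4;2;10m[48;2;4;2;10m [38;2;4;2;10m[48;2;4;2;10m [38;2;4;2;10m[48;2;4;2;10m [38;2;4;2;10m[48;2;4;2;10m [38;2;4;2;10m[48;2;4;2;10m [38;2;4;2;10m[48;2;4;2;10m [38;2;14;4;27m[48;2;23;5;42m▌[0m
[38;2;4;2;10m[48;2;4;2;10m [38;2;4;2;10m[48;2;4;2;10m [38;2;4;2;10m[48;2;8;2;17m▌[38;2;4;2;10m[48;2;4;2;10m [38;2;4;2;10m[48;2;4;2;10m [38;2;4;2;10m[48;2;4;2;10m [38;2;4;2;10m[48;2;4;2;10m [38;2;4;2;10m[48;2;4;2;10m [38;2;4;2;10m[48;2;4;2;10m [38;2;18;4;33m[48;2;29;7;52m▌[0m
[38;2;4;2;10m[48;2;5;2;11m🬎[38;2;4;2;10m[48;2;5;2;11m🬎[38;2;4;2;10m[48;2;11;3;22m▌[38;2;4;2;10m[48;2;5;2;11m🬎[38;2;4;2;10m[48;2;5;2;11m🬎[38;2;4;2;10m[48;2;5;2;11m🬎[38;2;4;2;10m[48;2;5;2;11m🬎[38;2;4;2;10m[48;2;5;2;11m🬎[38;2;4;2;10m[48;2;5;2;11m🬎[38;2;31;7;56m[48;2;59;14;83m🬕[0m
[38;2;9;3;19m[48;2;252;201;29m🬂[38;2;9;3;19m[48;2;252;201;29m🬂[38;2;13;3;25m[48;2;252;201;30m🬂[38;2;10;3;20m[48;2;252;201;29m🬂[38;2;10;3;20m[48;2;252;201;29m🬂[38;2;10;3;20m[48;2;252;201;29m🬂[38;2;10;3;20m[48;2;252;201;29m🬂[38;2;10;3;20m[48;2;252;201;29m🬂[38;2;10;3;20m[48;2;252;201;29m🬂[38;2;105;26;86m[48;2;251;186;24m🬂[0m
[38;2;6;2;13m[48;2;4;2;10m🬂[38;2;6;2;13m[48;2;4;2;10m🬂[38;2;18;4;34m[48;2;194;50;80m🬝[38;2;6;2;13m[48;2;41;9;73m🬎[38;2;6;2;13m[48;2;41;9;73m🬎[38;2;6;2;13m[48;2;41;9;73m🬎[38;2;6;2;13m[48;2;41;9;73m🬎[38;2;6;2;13m[48;2;41;9;73m🬎[38;2;6;2;13m[48;2;41;9;73m🬎[38;2;95;23;87m[48;2;43;9;75m🬁[0m
[38;2;4;2;10m[48;2;4;2;10m [38;2;4;2;10m[48;2;4;2;10m [38;2;30;8;29m[48;2;228;151;61m🬲[38;2;254;245;48m[48;2;20;5;38m🬂[38;2;254;245;48m[48;2;20;5;38m🬂[38;2;254;245;48m[48;2;20;5;38m🬂[38;2;254;245;48m[48;2;20;5;38m🬂[38;2;254;245;48m[48;2;20;5;38m🬂[38;2;254;245;48m[48;2;20;5;38m🬂[38;2;254;245;48m[48;2;29;7;53m🬂[0m
</frame>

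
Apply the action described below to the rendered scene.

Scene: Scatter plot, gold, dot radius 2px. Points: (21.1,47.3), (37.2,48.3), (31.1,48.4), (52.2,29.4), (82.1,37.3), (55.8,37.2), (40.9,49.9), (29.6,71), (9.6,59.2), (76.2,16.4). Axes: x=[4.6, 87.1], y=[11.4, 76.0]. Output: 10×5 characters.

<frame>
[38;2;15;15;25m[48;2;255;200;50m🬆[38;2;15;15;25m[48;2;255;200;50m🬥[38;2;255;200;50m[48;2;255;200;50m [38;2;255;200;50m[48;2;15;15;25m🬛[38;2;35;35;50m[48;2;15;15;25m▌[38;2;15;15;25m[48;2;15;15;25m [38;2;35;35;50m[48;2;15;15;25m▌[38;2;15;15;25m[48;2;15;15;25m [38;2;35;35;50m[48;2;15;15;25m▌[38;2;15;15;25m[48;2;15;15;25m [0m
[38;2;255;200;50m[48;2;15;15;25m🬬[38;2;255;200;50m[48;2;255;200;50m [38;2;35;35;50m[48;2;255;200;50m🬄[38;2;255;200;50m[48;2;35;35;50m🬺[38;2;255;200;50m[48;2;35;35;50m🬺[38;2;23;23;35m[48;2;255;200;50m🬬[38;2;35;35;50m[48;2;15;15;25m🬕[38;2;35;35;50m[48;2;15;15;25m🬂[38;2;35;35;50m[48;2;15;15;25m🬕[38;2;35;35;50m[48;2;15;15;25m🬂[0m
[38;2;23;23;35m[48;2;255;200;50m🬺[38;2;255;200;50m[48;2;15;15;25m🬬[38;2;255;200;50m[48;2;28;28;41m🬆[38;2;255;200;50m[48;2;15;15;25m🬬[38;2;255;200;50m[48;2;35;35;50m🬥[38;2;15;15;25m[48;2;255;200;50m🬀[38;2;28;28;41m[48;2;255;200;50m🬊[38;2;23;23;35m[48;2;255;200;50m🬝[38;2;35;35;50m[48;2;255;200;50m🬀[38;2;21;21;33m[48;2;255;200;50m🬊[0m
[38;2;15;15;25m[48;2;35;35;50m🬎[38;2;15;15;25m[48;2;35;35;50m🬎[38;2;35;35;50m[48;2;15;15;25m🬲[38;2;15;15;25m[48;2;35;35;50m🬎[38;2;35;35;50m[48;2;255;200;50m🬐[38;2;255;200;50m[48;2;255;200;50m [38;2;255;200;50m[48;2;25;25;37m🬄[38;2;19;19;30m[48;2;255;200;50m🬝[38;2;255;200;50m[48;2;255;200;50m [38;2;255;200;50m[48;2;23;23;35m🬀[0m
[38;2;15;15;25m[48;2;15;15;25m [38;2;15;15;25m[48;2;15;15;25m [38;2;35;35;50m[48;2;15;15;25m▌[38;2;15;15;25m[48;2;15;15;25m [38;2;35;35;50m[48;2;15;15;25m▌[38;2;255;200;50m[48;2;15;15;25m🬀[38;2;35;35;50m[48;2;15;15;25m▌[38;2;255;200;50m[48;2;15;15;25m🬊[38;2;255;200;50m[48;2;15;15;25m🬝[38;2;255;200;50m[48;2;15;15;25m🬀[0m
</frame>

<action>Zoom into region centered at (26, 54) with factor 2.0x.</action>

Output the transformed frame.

<frame>
[38;2;15;15;25m[48;2;255;200;50m🬝[38;2;15;15;25m[48;2;15;15;25m [38;2;35;35;50m[48;2;15;15;25m▌[38;2;15;15;25m[48;2;15;15;25m [38;2;255;200;50m[48;2;27;27;40m🬁[38;2;255;200;50m[48;2;15;15;25m🬬[38;2;255;200;50m[48;2;21;21;33m🬆[38;2;15;15;25m[48;2;15;15;25m [38;2;35;35;50m[48;2;15;15;25m▌[38;2;15;15;25m[48;2;15;15;25m [0m
[38;2;255;200;50m[48;2;255;200;50m [38;2;255;200;50m[48;2;25;25;37m🬛[38;2;35;35;50m[48;2;15;15;25m🬕[38;2;35;35;50m[48;2;15;15;25m🬂[38;2;35;35;50m[48;2;15;15;25m🬕[38;2;35;35;50m[48;2;15;15;25m🬂[38;2;35;35;50m[48;2;15;15;25m🬕[38;2;35;35;50m[48;2;15;15;25m🬂[38;2;35;35;50m[48;2;15;15;25m🬕[38;2;35;35;50m[48;2;15;15;25m🬂[0m
[38;2;23;23;35m[48;2;255;200;50m🬺[38;2;15;15;25m[48;2;35;35;50m🬰[38;2;35;35;50m[48;2;15;15;25m🬛[38;2;21;21;33m[48;2;255;200;50m🬆[38;2;27;27;40m[48;2;255;200;50m🬬[38;2;21;21;33m[48;2;255;200;50m🬆[38;2;30;30;43m[48;2;255;200;50m🬎[38;2;15;15;25m[48;2;255;200;50m🬂[38;2;255;200;50m[48;2;15;15;25m🬺[38;2;23;23;35m[48;2;255;200;50m🬬[0m
[38;2;15;15;25m[48;2;35;35;50m🬎[38;2;15;15;25m[48;2;35;35;50m🬎[38;2;255;200;50m[48;2;31;31;45m🬁[38;2;255;200;50m[48;2;35;35;50m🬬[38;2;255;200;50m[48;2;28;28;41m🬆[38;2;255;200;50m[48;2;35;35;50m🬬[38;2;255;200;50m[48;2;35;35;50m🬎[38;2;255;200;50m[48;2;35;35;50m🬝[38;2;255;200;50m[48;2;28;28;41m🬆[38;2;15;15;25m[48;2;35;35;50m🬎[0m
[38;2;15;15;25m[48;2;15;15;25m [38;2;15;15;25m[48;2;15;15;25m [38;2;35;35;50m[48;2;15;15;25m▌[38;2;15;15;25m[48;2;15;15;25m [38;2;35;35;50m[48;2;15;15;25m▌[38;2;15;15;25m[48;2;15;15;25m [38;2;35;35;50m[48;2;15;15;25m▌[38;2;15;15;25m[48;2;15;15;25m [38;2;35;35;50m[48;2;15;15;25m▌[38;2;15;15;25m[48;2;15;15;25m [0m
</frame>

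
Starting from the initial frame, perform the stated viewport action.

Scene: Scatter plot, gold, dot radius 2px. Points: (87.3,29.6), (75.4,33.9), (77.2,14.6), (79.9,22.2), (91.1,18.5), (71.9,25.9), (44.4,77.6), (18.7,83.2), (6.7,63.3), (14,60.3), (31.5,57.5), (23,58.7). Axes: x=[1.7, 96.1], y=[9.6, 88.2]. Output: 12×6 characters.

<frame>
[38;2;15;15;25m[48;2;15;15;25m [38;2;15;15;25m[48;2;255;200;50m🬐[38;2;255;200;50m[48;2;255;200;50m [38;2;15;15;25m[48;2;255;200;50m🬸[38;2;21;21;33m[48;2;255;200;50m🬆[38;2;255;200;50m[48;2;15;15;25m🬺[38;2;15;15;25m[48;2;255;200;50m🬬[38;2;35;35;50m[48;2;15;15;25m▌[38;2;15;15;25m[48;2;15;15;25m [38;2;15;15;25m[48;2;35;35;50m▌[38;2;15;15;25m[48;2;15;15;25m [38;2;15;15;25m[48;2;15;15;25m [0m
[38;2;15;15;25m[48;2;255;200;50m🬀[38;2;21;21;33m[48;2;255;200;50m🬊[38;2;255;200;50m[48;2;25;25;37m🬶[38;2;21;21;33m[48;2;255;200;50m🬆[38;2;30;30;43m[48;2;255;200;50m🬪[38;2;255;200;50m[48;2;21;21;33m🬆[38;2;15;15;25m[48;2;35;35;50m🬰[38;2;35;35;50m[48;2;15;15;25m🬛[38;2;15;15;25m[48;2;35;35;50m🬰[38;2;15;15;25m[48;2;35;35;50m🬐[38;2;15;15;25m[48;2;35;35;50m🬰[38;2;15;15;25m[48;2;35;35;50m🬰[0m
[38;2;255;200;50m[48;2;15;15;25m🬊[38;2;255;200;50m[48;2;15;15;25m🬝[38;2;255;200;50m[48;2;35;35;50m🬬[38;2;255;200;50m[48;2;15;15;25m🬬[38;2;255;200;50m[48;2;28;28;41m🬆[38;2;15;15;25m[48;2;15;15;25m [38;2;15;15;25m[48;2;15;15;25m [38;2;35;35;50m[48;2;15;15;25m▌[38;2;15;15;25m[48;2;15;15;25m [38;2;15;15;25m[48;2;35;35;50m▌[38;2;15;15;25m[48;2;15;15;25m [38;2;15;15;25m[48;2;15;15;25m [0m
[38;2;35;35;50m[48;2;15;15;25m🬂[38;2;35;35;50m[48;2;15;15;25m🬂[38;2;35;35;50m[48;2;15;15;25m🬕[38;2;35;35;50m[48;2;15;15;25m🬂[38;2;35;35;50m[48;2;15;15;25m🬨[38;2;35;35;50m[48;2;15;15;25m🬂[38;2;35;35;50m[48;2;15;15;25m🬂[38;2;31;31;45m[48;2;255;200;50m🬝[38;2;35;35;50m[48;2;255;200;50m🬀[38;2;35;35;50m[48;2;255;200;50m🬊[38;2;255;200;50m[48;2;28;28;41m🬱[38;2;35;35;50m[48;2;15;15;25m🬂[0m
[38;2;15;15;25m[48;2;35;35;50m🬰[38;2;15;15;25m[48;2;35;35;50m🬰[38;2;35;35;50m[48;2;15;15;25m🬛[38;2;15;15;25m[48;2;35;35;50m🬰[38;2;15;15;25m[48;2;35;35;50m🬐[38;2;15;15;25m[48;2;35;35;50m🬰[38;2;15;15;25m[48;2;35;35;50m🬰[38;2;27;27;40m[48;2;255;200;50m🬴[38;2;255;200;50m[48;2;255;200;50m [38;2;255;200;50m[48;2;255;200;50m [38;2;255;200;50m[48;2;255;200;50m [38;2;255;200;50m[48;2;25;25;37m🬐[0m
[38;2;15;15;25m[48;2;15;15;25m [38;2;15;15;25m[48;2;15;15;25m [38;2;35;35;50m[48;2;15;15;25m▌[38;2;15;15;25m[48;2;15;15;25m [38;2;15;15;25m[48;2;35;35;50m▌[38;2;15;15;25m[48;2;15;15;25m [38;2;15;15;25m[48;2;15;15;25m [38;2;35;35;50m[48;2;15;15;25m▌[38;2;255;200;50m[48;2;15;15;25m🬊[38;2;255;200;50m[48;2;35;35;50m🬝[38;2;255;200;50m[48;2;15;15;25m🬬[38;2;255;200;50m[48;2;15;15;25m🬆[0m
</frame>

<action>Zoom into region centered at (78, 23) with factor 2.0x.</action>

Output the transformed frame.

<frame>
[38;2;15;15;25m[48;2;15;15;25m [38;2;15;15;25m[48;2;15;15;25m [38;2;35;35;50m[48;2;15;15;25m▌[38;2;15;15;25m[48;2;15;15;25m [38;2;23;23;35m[48;2;255;200;50m🬝[38;2;15;15;25m[48;2;255;200;50m🬊[38;2;15;15;25m[48;2;15;15;25m [38;2;35;35;50m[48;2;15;15;25m▌[38;2;15;15;25m[48;2;15;15;25m [38;2;15;15;25m[48;2;35;35;50m▌[38;2;15;15;25m[48;2;15;15;25m [38;2;15;15;25m[48;2;15;15;25m [0m
[38;2;15;15;25m[48;2;35;35;50m🬰[38;2;15;15;25m[48;2;35;35;50m🬰[38;2;35;35;50m[48;2;15;15;25m🬛[38;2;15;15;25m[48;2;35;35;50m🬰[38;2;255;200;50m[48;2;35;35;50m🬙[38;2;255;200;50m[48;2;15;15;25m🬝[38;2;255;200;50m[48;2;23;23;35m🬀[38;2;28;28;41m[48;2;255;200;50m🬆[38;2;255;200;50m[48;2;15;15;25m🬺[38;2;31;31;45m[48;2;255;200;50m🬬[38;2;15;15;25m[48;2;35;35;50m🬰[38;2;15;15;25m[48;2;35;35;50m🬰[0m
[38;2;15;15;25m[48;2;15;15;25m [38;2;15;15;25m[48;2;15;15;25m [38;2;35;35;50m[48;2;15;15;25m▌[38;2;15;15;25m[48;2;255;200;50m🬐[38;2;255;200;50m[48;2;255;200;50m [38;2;15;15;25m[48;2;255;200;50m🬂[38;2;255;200;50m[48;2;15;15;25m🬺[38;2;255;200;50m[48;2;25;25;37m🬑[38;2;255;200;50m[48;2;15;15;25m🬥[38;2;15;15;25m[48;2;35;35;50m▌[38;2;15;15;25m[48;2;15;15;25m [38;2;15;15;25m[48;2;15;15;25m [0m
[38;2;35;35;50m[48;2;15;15;25m🬂[38;2;35;35;50m[48;2;15;15;25m🬂[38;2;35;35;50m[48;2;15;15;25m🬕[38;2;35;35;50m[48;2;15;15;25m🬂[38;2;255;200;50m[48;2;27;27;40m🬀[38;2;255;200;50m[48;2;25;25;37m🬷[38;2;255;200;50m[48;2;15;15;25m🬕[38;2;255;200;50m[48;2;31;31;45m🬇[38;2;255;200;50m[48;2;255;200;50m [38;2;255;200;50m[48;2;35;35;50m🬛[38;2;35;35;50m[48;2;15;15;25m🬂[38;2;35;35;50m[48;2;15;15;25m🬂[0m
[38;2;15;15;25m[48;2;35;35;50m🬰[38;2;15;15;25m[48;2;35;35;50m🬰[38;2;35;35;50m[48;2;15;15;25m🬛[38;2;15;15;25m[48;2;35;35;50m🬰[38;2;27;27;40m[48;2;255;200;50m🬺[38;2;255;200;50m[48;2;15;15;25m🬬[38;2;255;200;50m[48;2;21;21;33m🬆[38;2;35;35;50m[48;2;15;15;25m🬛[38;2;23;23;35m[48;2;255;200;50m🬺[38;2;15;15;25m[48;2;35;35;50m🬐[38;2;15;15;25m[48;2;35;35;50m🬰[38;2;15;15;25m[48;2;35;35;50m🬰[0m
[38;2;15;15;25m[48;2;15;15;25m [38;2;15;15;25m[48;2;15;15;25m [38;2;35;35;50m[48;2;15;15;25m▌[38;2;15;15;25m[48;2;15;15;25m [38;2;15;15;25m[48;2;35;35;50m▌[38;2;15;15;25m[48;2;15;15;25m [38;2;15;15;25m[48;2;15;15;25m [38;2;35;35;50m[48;2;15;15;25m▌[38;2;15;15;25m[48;2;15;15;25m [38;2;15;15;25m[48;2;35;35;50m▌[38;2;15;15;25m[48;2;15;15;25m [38;2;15;15;25m[48;2;15;15;25m [0m
</frame>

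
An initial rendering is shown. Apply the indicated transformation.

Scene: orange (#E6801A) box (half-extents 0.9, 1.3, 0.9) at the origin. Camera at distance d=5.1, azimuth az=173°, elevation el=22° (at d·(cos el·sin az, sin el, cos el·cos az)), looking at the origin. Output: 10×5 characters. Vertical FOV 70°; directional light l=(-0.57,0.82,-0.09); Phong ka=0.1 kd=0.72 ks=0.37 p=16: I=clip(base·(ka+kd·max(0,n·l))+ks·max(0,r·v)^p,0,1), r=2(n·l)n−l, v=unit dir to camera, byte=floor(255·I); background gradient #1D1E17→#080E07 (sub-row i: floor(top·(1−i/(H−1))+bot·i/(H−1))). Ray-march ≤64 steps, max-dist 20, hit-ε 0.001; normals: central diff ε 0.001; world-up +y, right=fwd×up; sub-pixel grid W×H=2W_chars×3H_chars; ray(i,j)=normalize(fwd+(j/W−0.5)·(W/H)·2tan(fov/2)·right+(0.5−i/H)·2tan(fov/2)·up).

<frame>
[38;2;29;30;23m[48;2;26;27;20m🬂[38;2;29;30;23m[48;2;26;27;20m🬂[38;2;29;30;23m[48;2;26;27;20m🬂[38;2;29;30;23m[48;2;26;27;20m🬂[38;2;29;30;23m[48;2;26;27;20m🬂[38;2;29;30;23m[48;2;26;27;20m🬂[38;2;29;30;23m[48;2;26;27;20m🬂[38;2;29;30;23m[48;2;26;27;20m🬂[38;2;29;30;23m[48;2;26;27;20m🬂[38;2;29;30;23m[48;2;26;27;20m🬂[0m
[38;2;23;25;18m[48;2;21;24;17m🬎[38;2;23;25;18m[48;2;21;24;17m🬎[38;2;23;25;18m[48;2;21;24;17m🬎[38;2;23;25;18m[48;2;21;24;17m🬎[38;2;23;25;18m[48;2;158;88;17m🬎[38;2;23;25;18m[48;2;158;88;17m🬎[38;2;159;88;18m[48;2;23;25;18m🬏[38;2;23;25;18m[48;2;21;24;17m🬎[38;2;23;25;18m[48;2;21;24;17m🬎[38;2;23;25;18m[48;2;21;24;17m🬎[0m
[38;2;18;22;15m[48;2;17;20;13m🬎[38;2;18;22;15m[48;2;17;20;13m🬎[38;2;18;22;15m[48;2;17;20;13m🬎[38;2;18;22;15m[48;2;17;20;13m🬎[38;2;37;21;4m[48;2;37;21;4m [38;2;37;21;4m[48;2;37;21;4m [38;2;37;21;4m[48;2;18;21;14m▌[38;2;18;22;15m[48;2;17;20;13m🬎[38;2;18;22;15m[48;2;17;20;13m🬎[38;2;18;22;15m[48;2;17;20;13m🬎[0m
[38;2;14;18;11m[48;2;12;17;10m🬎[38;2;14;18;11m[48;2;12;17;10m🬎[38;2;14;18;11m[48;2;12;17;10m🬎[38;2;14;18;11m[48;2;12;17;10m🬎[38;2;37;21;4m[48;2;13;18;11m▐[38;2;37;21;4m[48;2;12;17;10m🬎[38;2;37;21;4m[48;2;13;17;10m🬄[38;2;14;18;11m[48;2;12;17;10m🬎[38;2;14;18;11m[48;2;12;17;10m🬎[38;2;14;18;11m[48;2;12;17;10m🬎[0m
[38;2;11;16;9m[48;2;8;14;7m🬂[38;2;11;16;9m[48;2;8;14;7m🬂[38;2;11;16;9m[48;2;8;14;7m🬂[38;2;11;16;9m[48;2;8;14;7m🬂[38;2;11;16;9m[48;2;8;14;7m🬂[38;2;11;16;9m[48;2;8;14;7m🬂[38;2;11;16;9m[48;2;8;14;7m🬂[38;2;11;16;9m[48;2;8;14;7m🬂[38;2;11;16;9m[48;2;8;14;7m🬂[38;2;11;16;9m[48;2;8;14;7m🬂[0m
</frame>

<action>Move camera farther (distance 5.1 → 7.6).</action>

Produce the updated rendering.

<frame>
[38;2;29;30;23m[48;2;26;27;20m🬂[38;2;29;30;23m[48;2;26;27;20m🬂[38;2;29;30;23m[48;2;26;27;20m🬂[38;2;29;30;23m[48;2;26;27;20m🬂[38;2;29;30;23m[48;2;26;27;20m🬂[38;2;29;30;23m[48;2;26;27;20m🬂[38;2;29;30;23m[48;2;26;27;20m🬂[38;2;29;30;23m[48;2;26;27;20m🬂[38;2;29;30;23m[48;2;26;27;20m🬂[38;2;29;30;23m[48;2;26;27;20m🬂[0m
[38;2;23;25;18m[48;2;21;24;17m🬎[38;2;23;25;18m[48;2;21;24;17m🬎[38;2;23;25;18m[48;2;21;24;17m🬎[38;2;23;25;18m[48;2;21;24;17m🬎[38;2;23;25;18m[48;2;21;24;17m🬎[38;2;23;25;18m[48;2;21;24;17m🬎[38;2;23;25;18m[48;2;21;24;17m🬎[38;2;23;25;18m[48;2;21;24;17m🬎[38;2;23;25;18m[48;2;21;24;17m🬎[38;2;23;25;18m[48;2;21;24;17m🬎[0m
[38;2;18;22;15m[48;2;17;20;13m🬎[38;2;18;22;15m[48;2;17;20;13m🬎[38;2;18;22;15m[48;2;17;20;13m🬎[38;2;18;22;15m[48;2;17;20;13m🬎[38;2;158;88;17m[48;2;25;21;10m🬁[38;2;158;88;17m[48;2;37;21;4m🬀[38;2;18;22;15m[48;2;17;20;13m🬎[38;2;18;22;15m[48;2;17;20;13m🬎[38;2;18;22;15m[48;2;17;20;13m🬎[38;2;18;22;15m[48;2;17;20;13m🬎[0m
[38;2;14;18;11m[48;2;12;17;10m🬎[38;2;14;18;11m[48;2;12;17;10m🬎[38;2;14;18;11m[48;2;12;17;10m🬎[38;2;14;18;11m[48;2;12;17;10m🬎[38;2;37;21;4m[48;2;13;17;10m🬁[38;2;37;21;4m[48;2;13;17;10m🬂[38;2;14;18;11m[48;2;12;17;10m🬎[38;2;14;18;11m[48;2;12;17;10m🬎[38;2;14;18;11m[48;2;12;17;10m🬎[38;2;14;18;11m[48;2;12;17;10m🬎[0m
[38;2;11;16;9m[48;2;8;14;7m🬂[38;2;11;16;9m[48;2;8;14;7m🬂[38;2;11;16;9m[48;2;8;14;7m🬂[38;2;11;16;9m[48;2;8;14;7m🬂[38;2;11;16;9m[48;2;8;14;7m🬂[38;2;11;16;9m[48;2;8;14;7m🬂[38;2;11;16;9m[48;2;8;14;7m🬂[38;2;11;16;9m[48;2;8;14;7m🬂[38;2;11;16;9m[48;2;8;14;7m🬂[38;2;11;16;9m[48;2;8;14;7m🬂[0m
</frame>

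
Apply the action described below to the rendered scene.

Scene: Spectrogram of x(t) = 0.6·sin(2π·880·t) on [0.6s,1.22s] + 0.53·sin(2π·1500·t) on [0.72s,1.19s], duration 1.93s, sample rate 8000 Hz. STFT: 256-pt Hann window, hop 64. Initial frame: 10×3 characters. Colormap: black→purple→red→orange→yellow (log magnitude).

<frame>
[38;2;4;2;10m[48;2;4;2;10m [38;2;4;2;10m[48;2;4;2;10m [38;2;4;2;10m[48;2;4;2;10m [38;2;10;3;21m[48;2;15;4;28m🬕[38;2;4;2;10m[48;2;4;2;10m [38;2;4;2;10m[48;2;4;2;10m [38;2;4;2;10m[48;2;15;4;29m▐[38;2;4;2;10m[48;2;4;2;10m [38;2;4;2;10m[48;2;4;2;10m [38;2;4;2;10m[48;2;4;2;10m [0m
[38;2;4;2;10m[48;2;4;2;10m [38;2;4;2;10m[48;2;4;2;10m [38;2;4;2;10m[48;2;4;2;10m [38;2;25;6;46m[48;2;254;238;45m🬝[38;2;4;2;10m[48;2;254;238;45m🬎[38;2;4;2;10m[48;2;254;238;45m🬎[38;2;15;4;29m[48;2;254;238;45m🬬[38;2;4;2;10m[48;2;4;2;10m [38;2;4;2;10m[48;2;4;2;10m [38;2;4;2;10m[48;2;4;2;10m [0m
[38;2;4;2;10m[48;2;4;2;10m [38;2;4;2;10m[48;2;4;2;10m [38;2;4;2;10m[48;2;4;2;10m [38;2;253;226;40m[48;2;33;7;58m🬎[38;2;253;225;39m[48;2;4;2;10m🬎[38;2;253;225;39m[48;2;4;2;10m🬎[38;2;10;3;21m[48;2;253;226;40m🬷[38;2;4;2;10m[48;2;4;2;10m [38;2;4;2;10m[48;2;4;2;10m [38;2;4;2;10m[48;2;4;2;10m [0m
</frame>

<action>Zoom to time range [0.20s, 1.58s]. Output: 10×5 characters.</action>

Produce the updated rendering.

<frame>
[38;2;4;2;10m[48;2;4;2;10m [38;2;4;2;10m[48;2;4;2;10m [38;2;4;2;10m[48;2;9;3;19m▌[38;2;4;2;10m[48;2;12;3;25m▌[38;2;4;2;10m[48;2;4;2;10m [38;2;4;2;10m[48;2;4;2;10m [38;2;4;2;10m[48;2;4;2;10m [38;2;14;4;27m[48;2;15;4;28m🬆[38;2;4;2;10m[48;2;4;2;10m [38;2;4;2;10m[48;2;4;2;10m [0m
[38;2;4;2;10m[48;2;4;2;10m [38;2;4;2;10m[48;2;4;2;10m [38;2;4;2;10m[48;2;11;3;22m▌[38;2;4;2;10m[48;2;16;4;31m▌[38;2;4;2;10m[48;2;4;2;10m [38;2;4;2;10m[48;2;4;2;10m [38;2;4;2;10m[48;2;4;2;10m [38;2;15;4;29m[48;2;18;4;34m🬎[38;2;4;2;10m[48;2;4;2;10m [38;2;4;2;10m[48;2;4;2;10m [0m
[38;2;4;2;10m[48;2;4;2;10m [38;2;4;2;10m[48;2;4;2;10m [38;2;4;2;10m[48;2;17;4;32m▌[38;2;14;4;27m[48;2;121;30;85m🬝[38;2;4;2;10m[48;2;4;2;10m [38;2;4;2;10m[48;2;4;2;10m [38;2;4;2;10m[48;2;4;2;10m [38;2;25;6;45m[48;2;113;28;85m🬬[38;2;4;2;10m[48;2;4;2;10m [38;2;4;2;10m[48;2;4;2;10m [0m
[38;2;4;2;10m[48;2;4;2;10m [38;2;4;2;10m[48;2;4;2;10m [38;2;20;5;34m[48;2;254;240;46m🬝[38;2;28;7;36m[48;2;254;245;47m🬌[38;2;5;2;11m[48;2;254;243;47m🬋[38;2;5;2;11m[48;2;254;243;47m🬋[38;2;5;2;11m[48;2;254;243;47m🬋[38;2;54;12;79m[48;2;246;200;43m🬍[38;2;4;2;10m[48;2;4;2;10m [38;2;4;2;10m[48;2;4;2;10m [0m
[38;2;4;2;10m[48;2;4;2;10m [38;2;4;2;10m[48;2;4;2;10m [38;2;19;5;36m[48;2;167;43;82m🬺[38;2;24;6;44m[48;2;7;2;15m▐[38;2;13;3;25m[48;2;4;2;10m🬂[38;2;13;3;25m[48;2;4;2;10m🬂[38;2;13;3;25m[48;2;4;2;10m🬂[38;2;149;37;83m[48;2;31;7;55m🬂[38;2;4;2;10m[48;2;4;2;10m [38;2;4;2;10m[48;2;4;2;10m [0m
</frame>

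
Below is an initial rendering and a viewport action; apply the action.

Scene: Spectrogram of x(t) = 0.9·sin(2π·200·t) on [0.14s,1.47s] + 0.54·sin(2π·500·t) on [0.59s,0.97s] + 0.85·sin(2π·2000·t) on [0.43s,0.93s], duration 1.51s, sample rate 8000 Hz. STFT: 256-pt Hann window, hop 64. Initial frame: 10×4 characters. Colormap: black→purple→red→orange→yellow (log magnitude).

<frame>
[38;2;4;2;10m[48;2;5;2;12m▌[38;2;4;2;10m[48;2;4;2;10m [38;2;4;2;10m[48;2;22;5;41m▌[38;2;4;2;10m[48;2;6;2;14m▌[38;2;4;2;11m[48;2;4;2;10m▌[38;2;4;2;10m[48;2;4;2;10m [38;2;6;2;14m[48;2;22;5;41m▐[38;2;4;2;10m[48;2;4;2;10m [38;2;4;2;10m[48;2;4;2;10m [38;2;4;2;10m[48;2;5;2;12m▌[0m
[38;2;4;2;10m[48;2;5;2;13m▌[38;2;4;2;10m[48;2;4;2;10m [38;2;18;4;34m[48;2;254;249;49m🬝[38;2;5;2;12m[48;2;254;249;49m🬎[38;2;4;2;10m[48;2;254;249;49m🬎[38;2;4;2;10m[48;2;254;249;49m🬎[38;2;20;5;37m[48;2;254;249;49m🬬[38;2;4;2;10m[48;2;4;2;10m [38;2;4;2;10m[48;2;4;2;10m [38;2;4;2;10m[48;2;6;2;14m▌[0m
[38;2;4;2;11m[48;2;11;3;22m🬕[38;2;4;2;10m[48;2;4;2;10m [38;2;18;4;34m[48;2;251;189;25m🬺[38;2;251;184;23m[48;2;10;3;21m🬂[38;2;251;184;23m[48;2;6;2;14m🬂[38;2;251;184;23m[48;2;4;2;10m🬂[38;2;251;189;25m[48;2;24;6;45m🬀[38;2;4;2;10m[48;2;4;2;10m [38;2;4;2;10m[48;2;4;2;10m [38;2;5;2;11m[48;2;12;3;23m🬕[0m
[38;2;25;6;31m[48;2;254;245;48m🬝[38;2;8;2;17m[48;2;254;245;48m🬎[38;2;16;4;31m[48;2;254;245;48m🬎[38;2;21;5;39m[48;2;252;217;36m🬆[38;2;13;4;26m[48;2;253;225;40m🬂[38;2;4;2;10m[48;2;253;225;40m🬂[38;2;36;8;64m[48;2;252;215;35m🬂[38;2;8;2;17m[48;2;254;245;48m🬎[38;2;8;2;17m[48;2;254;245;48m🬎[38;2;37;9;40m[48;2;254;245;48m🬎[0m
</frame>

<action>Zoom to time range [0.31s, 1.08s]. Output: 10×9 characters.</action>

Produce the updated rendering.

<frame>
[38;2;4;2;10m[48;2;4;2;10m [38;2;13;3;25m[48;2;21;5;38m▌[38;2;4;2;10m[48;2;4;2;10m [38;2;4;2;10m[48;2;6;2;14m▌[38;2;4;2;10m[48;2;4;2;10m [38;2;4;2;10m[48;2;4;2;10m [38;2;4;2;10m[48;2;4;2;10m [38;2;4;2;10m[48;2;4;2;10m [38;2;6;2;13m[48;2;18;5;35m▐[38;2;4;2;10m[48;2;4;2;10m [0m
[38;2;4;2;10m[48;2;4;2;10m [38;2;14;4;27m[48;2;23;5;42m▌[38;2;4;2;10m[48;2;4;2;10m [38;2;4;2;10m[48;2;6;2;14m▌[38;2;4;2;10m[48;2;4;2;10m [38;2;4;2;10m[48;2;4;2;10m [38;2;4;2;10m[48;2;4;2;10m [38;2;4;2;10m[48;2;4;2;10m [38;2;6;2;13m[48;2;21;5;38m▐[38;2;4;2;10m[48;2;4;2;10m [0m
[38;2;4;2;10m[48;2;4;2;10m [38;2;17;4;33m[48;2;29;7;52m▌[38;2;4;2;10m[48;2;4;2;10m [38;2;4;2;10m[48;2;6;2;14m▌[38;2;4;2;10m[48;2;4;2;10m [38;2;4;2;10m[48;2;4;2;10m [38;2;4;2;10m[48;2;4;2;10m [38;2;4;2;10m[48;2;4;2;10m [38;2;6;2;14m[48;2;26;6;47m▐[38;2;4;2;10m[48;2;4;2;10m [0m
[38;2;4;2;10m[48;2;4;2;10m [38;2;32;7;57m[48;2;61;14;85m🬕[38;2;4;2;10m[48;2;4;2;10m [38;2;4;2;10m[48;2;7;2;16m▌[38;2;4;2;10m[48;2;4;2;10m [38;2;4;2;10m[48;2;4;2;10m [38;2;4;2;10m[48;2;4;2;10m [38;2;4;2;10m[48;2;4;2;10m [38;2;7;2;15m[48;2;45;10;74m▐[38;2;4;2;10m[48;2;4;2;11m🬬[0m
[38;2;4;2;10m[48;2;4;2;10m [38;2;152;38;82m[48;2;254;249;49m🬴[38;2;5;2;12m[48;2;254;249;49m🬰[38;2;7;2;15m[48;2;254;249;49m🬰[38;2;5;2;12m[48;2;254;249;49m🬰[38;2;5;2;12m[48;2;254;249;49m🬰[38;2;5;2;12m[48;2;254;249;49m🬰[38;2;5;2;12m[48;2;254;249;49m🬰[38;2;77;19;42m[48;2;254;249;49m🬸[38;2;4;2;11m[48;2;4;2;10m▌[0m
[38;2;4;2;10m[48;2;4;2;10m [38;2;61;14;85m[48;2;32;7;57m🬉[38;2;4;2;10m[48;2;4;2;10m [38;2;4;2;10m[48;2;12;3;23m▌[38;2;4;2;10m[48;2;4;2;10m [38;2;4;2;10m[48;2;4;2;10m [38;2;4;2;10m[48;2;4;2;10m [38;2;4;2;10m[48;2;4;2;10m [38;2;45;10;74m[48;2;11;3;22m▌[38;2;4;2;10m[48;2;5;2;11m▐[0m
[38;2;4;2;10m[48;2;4;2;10m [38;2;29;7;52m[48;2;17;4;33m▐[38;2;4;2;10m[48;2;4;2;10m [38;2;4;2;10m[48;2;21;5;38m▌[38;2;4;2;10m[48;2;4;2;10m [38;2;4;2;10m[48;2;4;2;10m [38;2;4;2;10m[48;2;4;2;10m [38;2;4;2;10m[48;2;4;2;10m [38;2;25;6;46m[48;2;16;4;31m🬲[38;2;4;2;10m[48;2;7;2;15m🬨[0m
[38;2;4;2;10m[48;2;5;2;12m🬎[38;2;23;5;42m[48;2;14;4;27m▐[38;2;4;2;10m[48;2;5;2;12m🬎[38;2;34;9;37m[48;2;252;206;32m🬝[38;2;4;2;11m[48;2;252;206;32m🬎[38;2;4;2;11m[48;2;252;206;32m🬎[38;2;4;2;11m[48;2;252;206;32m🬎[38;2;4;2;10m[48;2;252;206;32m🬎[38;2;48;11;56m[48;2;252;206;32m🬎[38;2;6;2;13m[48;2;19;5;36m🬨[0m
[38;2;34;8;60m[48;2;254;245;48m🬰[38;2;36;8;64m[48;2;254;245;48m🬰[38;2;34;8;60m[48;2;254;245;48m🬰[38;2;46;11;69m[48;2;238;186;54m🬮[38;2;34;8;61m[48;2;254;245;48m🬰[38;2;34;8;61m[48;2;254;245;48m🬰[38;2;34;8;61m[48;2;254;245;48m🬰[38;2;34;8;60m[48;2;254;245;48m🬰[38;2;94;23;76m[48;2;254;245;48m🬰[38;2;36;8;63m[48;2;254;245;48m🬰[0m
</frame>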